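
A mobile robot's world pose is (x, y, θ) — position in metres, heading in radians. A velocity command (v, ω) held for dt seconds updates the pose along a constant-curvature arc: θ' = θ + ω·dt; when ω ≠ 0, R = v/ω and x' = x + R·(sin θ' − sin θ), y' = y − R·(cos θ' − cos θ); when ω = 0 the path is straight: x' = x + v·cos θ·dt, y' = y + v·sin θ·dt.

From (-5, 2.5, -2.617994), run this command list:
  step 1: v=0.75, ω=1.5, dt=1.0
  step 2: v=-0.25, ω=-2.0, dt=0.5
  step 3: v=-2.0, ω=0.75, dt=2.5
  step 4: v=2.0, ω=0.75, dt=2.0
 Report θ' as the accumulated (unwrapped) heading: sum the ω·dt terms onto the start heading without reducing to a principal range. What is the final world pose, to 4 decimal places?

(-3.6515, 7.7090, 1.2570)

step 1: θ'=-1.1180 (R=0.5000) → pose (-5.1996, 1.8482, -1.1180)
step 2: θ'=-2.1180 (R=0.1250) → pose (-5.1940, 1.9680, -2.1180)
step 3: θ'=-0.2430 (R=-2.6667) → pose (-6.8296, 5.9437, -0.2430)
step 4: θ'=1.2570 (R=2.6667) → pose (-3.6515, 7.7090, 1.2570)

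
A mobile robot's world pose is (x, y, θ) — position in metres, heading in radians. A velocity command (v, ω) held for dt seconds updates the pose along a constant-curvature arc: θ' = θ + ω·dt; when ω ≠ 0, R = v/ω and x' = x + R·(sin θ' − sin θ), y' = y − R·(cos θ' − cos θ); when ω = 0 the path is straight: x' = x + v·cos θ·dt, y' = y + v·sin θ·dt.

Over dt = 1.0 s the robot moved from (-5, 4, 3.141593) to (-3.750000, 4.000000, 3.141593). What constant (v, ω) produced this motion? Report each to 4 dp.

Δθ = 3.141593 − 3.141593 = 0.000000
ω = Δθ/dt = 0.000000/1.0 = 0.0000
ω = 0 → v = (Δx·cos θ + Δy·sin θ)/dt = -1.2500

v = -1.2500, ω = 0.0000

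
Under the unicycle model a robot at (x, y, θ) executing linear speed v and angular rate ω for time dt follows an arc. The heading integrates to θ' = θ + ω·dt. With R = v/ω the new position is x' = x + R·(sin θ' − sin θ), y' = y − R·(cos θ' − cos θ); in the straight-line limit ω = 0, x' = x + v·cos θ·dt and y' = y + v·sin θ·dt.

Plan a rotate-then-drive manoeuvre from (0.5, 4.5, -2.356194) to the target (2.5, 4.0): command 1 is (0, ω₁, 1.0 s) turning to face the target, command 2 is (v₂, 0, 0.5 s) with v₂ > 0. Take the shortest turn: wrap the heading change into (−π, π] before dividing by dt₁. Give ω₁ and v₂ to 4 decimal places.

ω₁ = 2.1112, v₂ = 4.1231

heading to target = atan2(4−4.5, 2.5−0.5) = -0.2450
Δθ = wrap(-0.2450 − -2.3562) = 2.1112; ω₁ = Δθ/dt₁ = 2.1112
distance = √((2.5−0.5)² + (4−4.5)²) = 2.0616; v₂ = distance/dt₂ = 4.1231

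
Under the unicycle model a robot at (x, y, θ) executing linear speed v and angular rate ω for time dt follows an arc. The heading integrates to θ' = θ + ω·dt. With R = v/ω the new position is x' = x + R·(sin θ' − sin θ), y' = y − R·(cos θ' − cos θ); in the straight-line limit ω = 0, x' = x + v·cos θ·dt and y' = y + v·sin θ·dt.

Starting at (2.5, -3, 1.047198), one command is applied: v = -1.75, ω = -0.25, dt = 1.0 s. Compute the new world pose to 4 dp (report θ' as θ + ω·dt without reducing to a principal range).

(1.4456, -4.3910, 0.7972)

θ' = 1.0472 + -0.25·1.0 = 0.7972
R = v/ω = -1.75/-0.25 = 7.0000
x' = 2.5 + 7.0000·(sin 0.7972 − sin 1.0472) = 1.4456
y' = -3 − 7.0000·(cos 0.7972 − cos 1.0472) = -4.3910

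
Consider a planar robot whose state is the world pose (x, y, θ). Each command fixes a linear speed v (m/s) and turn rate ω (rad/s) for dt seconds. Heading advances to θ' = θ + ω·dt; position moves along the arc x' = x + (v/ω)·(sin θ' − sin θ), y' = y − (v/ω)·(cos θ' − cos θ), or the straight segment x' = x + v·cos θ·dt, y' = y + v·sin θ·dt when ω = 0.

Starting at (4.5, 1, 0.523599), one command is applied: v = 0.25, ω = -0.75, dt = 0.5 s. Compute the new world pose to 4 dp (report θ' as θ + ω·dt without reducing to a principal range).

θ' = 0.5236 + -0.75·0.5 = 0.1486
R = v/ω = 0.25/-0.75 = -0.3333
x' = 4.5 + -0.3333·(sin 0.1486 − sin 0.5236) = 4.6173
y' = 1 − -0.3333·(cos 0.1486 − cos 0.5236) = 1.0410

(4.6173, 1.0410, 0.1486)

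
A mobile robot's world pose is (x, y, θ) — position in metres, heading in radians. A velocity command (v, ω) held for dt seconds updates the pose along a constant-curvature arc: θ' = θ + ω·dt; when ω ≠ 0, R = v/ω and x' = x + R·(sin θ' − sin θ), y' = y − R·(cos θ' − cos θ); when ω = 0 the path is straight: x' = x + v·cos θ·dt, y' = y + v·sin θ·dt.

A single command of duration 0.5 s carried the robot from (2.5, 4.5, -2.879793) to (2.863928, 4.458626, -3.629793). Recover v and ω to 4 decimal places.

v = -0.7500, ω = -1.5000

Δθ = -3.629793 − -2.879793 = -0.750000
ω = Δθ/dt = -0.750000/0.5 = -1.5000
R = Δx/(sin θ' − sin θ) = 0.5000
v = R·ω = 0.5000·-1.5000 = -0.7500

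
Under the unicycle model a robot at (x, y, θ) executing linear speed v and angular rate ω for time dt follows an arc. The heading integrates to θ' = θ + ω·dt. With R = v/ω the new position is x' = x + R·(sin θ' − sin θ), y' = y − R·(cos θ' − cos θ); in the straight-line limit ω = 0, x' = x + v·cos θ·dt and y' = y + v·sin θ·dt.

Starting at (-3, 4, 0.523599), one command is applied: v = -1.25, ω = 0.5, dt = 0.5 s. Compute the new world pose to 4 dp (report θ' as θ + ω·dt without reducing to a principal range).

θ' = 0.5236 + 0.5·0.5 = 0.7736
R = v/ω = -1.25/0.5 = -2.5000
x' = -3 + -2.5000·(sin 0.7736 − sin 0.5236) = -3.4968
y' = 4 − -2.5000·(cos 0.7736 − cos 0.5236) = 3.6234

(-3.4968, 3.6234, 0.7736)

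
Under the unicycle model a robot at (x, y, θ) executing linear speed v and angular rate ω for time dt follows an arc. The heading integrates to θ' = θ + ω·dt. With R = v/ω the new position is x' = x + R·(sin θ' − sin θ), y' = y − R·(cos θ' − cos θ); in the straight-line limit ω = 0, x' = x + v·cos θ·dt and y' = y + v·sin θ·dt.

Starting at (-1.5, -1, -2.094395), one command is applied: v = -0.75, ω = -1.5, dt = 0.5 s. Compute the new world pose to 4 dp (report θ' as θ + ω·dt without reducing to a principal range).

θ' = -2.0944 + -1.5·0.5 = -2.8444
R = v/ω = -0.75/-1.5 = 0.5000
x' = -1.5 + 0.5000·(sin -2.8444 − sin -2.0944) = -1.2134
y' = -1 − 0.5000·(cos -2.8444 − cos -2.0944) = -0.7719

(-1.2134, -0.7719, -2.8444)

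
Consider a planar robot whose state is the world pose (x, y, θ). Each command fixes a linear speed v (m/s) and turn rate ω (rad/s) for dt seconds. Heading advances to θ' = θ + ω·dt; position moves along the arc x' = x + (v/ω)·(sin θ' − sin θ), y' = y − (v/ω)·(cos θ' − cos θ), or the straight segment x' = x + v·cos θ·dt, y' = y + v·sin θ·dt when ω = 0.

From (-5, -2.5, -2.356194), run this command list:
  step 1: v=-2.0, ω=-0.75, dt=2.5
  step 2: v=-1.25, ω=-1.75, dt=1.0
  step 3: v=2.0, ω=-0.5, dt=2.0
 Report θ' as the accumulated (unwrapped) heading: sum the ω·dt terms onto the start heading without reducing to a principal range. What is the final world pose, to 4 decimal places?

step 1: θ'=-4.2312 (R=2.6667) → pose (-0.7505, -3.1514, -4.2312)
step 2: θ'=-5.9812 (R=0.7143) → pose (-1.1713, -4.1639, -5.9812)
step 3: θ'=-6.9812 (R=-4.0000) → pose (2.5892, -4.9184, -6.9812)

(2.5892, -4.9184, -6.9812)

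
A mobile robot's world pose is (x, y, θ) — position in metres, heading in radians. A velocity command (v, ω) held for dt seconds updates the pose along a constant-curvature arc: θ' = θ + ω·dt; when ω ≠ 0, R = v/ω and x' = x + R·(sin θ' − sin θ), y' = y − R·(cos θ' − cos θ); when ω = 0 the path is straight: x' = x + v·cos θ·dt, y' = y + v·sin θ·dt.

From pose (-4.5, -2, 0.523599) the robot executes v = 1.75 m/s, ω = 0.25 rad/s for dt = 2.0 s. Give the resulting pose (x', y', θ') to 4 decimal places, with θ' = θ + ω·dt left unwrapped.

(-2.0221, 0.4201, 1.0236)

θ' = 0.5236 + 0.25·2.0 = 1.0236
R = v/ω = 1.75/0.25 = 7.0000
x' = -4.5 + 7.0000·(sin 1.0236 − sin 0.5236) = -2.0221
y' = -2 − 7.0000·(cos 1.0236 − cos 0.5236) = 0.4201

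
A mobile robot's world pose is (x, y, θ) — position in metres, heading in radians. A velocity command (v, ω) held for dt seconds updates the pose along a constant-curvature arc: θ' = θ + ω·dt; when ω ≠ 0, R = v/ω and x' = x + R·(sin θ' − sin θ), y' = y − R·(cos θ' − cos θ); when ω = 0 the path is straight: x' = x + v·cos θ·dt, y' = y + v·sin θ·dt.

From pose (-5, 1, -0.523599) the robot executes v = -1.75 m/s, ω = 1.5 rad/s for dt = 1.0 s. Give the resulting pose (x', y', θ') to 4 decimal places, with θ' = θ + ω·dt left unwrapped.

θ' = -0.5236 + 1.5·1.0 = 0.9764
R = v/ω = -1.75/1.5 = -1.1667
x' = -5 + -1.1667·(sin 0.9764 − sin -0.5236) = -6.5499
y' = 1 − -1.1667·(cos 0.9764 − cos -0.5236) = 0.6430

(-6.5499, 0.6430, 0.9764)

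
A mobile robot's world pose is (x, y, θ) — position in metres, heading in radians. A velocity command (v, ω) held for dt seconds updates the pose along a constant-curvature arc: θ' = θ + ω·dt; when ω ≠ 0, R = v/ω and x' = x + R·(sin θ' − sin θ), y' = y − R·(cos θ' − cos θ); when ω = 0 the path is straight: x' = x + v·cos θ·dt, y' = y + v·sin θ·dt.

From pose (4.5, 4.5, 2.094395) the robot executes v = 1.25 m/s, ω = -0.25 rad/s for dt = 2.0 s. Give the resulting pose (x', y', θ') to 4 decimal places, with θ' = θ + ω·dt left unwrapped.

(3.8315, 6.8820, 1.5944)

θ' = 2.0944 + -0.25·2.0 = 1.5944
R = v/ω = 1.25/-0.25 = -5.0000
x' = 4.5 + -5.0000·(sin 1.5944 − sin 2.0944) = 3.8315
y' = 4.5 − -5.0000·(cos 1.5944 − cos 2.0944) = 6.8820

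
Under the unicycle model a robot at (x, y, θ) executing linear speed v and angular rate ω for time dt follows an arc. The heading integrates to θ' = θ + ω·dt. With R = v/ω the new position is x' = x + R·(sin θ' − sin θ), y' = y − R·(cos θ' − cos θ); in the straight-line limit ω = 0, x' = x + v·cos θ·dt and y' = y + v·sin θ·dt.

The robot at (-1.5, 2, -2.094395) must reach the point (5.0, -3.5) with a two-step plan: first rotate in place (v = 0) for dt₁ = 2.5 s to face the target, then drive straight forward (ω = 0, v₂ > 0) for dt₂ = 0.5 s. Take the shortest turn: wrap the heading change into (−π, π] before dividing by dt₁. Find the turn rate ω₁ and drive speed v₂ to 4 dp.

ω₁ = 0.5569, v₂ = 17.0294

heading to target = atan2(-3.5−2, 5−-1.5) = -0.7023
Δθ = wrap(-0.7023 − -2.0944) = 1.3921; ω₁ = Δθ/dt₁ = 0.5569
distance = √((5−-1.5)² + (-3.5−2)²) = 8.5147; v₂ = distance/dt₂ = 17.0294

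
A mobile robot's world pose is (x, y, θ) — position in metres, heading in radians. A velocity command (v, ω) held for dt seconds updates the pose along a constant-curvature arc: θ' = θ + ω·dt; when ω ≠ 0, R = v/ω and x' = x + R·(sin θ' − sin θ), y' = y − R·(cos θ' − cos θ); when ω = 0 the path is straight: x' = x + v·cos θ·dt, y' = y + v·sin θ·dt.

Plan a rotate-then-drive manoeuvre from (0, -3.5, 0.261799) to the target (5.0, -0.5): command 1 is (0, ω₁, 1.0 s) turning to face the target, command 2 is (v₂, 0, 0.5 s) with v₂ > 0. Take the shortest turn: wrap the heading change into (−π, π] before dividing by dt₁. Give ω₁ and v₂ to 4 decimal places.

heading to target = atan2(-0.5−-3.5, 5−0) = 0.5404
Δθ = wrap(0.5404 − 0.2618) = 0.2786; ω₁ = Δθ/dt₁ = 0.2786
distance = √((5−0)² + (-0.5−-3.5)²) = 5.8310; v₂ = distance/dt₂ = 11.6619

ω₁ = 0.2786, v₂ = 11.6619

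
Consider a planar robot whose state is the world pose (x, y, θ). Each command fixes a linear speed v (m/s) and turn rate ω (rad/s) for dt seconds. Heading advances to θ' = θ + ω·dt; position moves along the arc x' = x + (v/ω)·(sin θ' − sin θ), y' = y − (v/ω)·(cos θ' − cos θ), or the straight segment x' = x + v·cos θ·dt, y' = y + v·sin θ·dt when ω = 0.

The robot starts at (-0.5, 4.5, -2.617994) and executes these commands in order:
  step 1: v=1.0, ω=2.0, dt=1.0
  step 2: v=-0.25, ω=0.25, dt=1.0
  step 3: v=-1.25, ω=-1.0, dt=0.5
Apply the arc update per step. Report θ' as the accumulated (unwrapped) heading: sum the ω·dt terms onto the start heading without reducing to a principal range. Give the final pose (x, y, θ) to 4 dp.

(-1.2635, 4.1358, -0.8680)

step 1: θ'=-0.6180 (R=0.5000) → pose (-0.5397, 3.6595, -0.6180)
step 2: θ'=-0.3680 (R=-1.0000) → pose (-0.7594, 3.7775, -0.3680)
step 3: θ'=-0.8680 (R=1.2500) → pose (-1.2635, 4.1358, -0.8680)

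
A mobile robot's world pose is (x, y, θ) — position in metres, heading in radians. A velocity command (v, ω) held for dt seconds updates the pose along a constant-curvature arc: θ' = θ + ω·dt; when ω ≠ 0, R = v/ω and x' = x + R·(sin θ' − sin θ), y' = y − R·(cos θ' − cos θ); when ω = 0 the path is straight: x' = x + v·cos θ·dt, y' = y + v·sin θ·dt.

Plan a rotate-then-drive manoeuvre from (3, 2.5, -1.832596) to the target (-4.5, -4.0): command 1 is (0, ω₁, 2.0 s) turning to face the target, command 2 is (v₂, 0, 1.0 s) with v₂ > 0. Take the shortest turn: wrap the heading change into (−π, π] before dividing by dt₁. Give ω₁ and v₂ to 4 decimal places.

ω₁ = -0.2975, v₂ = 9.9247

heading to target = atan2(-4−2.5, -4.5−3) = -2.4275
Δθ = wrap(-2.4275 − -1.8326) = -0.5949; ω₁ = Δθ/dt₁ = -0.2975
distance = √((-4.5−3)² + (-4−2.5)²) = 9.9247; v₂ = distance/dt₂ = 9.9247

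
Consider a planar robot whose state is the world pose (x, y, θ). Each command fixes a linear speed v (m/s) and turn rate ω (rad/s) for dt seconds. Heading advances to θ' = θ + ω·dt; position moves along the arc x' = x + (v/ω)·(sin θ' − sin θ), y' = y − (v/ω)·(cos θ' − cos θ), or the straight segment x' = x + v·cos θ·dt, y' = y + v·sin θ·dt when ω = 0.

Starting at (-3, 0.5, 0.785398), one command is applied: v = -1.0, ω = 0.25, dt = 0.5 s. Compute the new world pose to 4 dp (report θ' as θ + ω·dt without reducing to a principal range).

(-3.3306, 0.1253, 0.9104)

θ' = 0.7854 + 0.25·0.5 = 0.9104
R = v/ω = -1.0/0.25 = -4.0000
x' = -3 + -4.0000·(sin 0.9104 − sin 0.7854) = -3.3306
y' = 0.5 − -4.0000·(cos 0.9104 − cos 0.7854) = 0.1253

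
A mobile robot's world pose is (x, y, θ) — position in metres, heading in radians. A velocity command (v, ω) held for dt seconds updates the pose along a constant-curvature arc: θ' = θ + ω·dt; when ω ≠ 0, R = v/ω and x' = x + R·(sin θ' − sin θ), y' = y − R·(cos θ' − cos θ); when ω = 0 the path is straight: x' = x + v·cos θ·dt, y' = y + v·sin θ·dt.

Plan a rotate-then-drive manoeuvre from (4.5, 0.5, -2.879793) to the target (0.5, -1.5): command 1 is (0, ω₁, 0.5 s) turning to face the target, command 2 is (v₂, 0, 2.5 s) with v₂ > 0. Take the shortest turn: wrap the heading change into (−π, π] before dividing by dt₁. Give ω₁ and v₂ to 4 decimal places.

ω₁ = 0.4037, v₂ = 1.7889

heading to target = atan2(-1.5−0.5, 0.5−4.5) = -2.6779
Δθ = wrap(-2.6779 − -2.8798) = 0.2018; ω₁ = Δθ/dt₁ = 0.4037
distance = √((0.5−4.5)² + (-1.5−0.5)²) = 4.4721; v₂ = distance/dt₂ = 1.7889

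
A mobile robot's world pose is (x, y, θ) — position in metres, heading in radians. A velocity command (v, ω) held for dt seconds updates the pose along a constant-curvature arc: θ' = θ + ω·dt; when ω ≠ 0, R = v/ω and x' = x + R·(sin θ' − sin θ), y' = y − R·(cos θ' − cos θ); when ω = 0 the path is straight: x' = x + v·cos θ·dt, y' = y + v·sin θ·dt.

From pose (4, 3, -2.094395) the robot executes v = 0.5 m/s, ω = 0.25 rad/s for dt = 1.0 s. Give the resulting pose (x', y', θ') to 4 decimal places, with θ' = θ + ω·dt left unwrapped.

(3.8064, 2.5404, -1.8444)

θ' = -2.0944 + 0.25·1.0 = -1.8444
R = v/ω = 0.5/0.25 = 2.0000
x' = 4 + 2.0000·(sin -1.8444 − sin -2.0944) = 3.8064
y' = 3 − 2.0000·(cos -1.8444 − cos -2.0944) = 2.5404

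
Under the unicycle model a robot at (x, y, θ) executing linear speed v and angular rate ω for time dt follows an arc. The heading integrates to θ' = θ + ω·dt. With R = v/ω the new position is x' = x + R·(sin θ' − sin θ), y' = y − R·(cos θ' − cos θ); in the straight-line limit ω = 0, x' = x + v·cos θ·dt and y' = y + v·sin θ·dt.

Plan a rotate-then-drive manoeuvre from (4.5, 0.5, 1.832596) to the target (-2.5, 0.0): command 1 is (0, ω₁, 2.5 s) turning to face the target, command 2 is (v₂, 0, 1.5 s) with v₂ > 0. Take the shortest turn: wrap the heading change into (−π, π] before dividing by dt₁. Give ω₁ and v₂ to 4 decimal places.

ω₁ = 0.5521, v₂ = 4.6786

heading to target = atan2(0−0.5, -2.5−4.5) = -3.0703
Δθ = wrap(-3.0703 − 1.8326) = 1.3803; ω₁ = Δθ/dt₁ = 0.5521
distance = √((-2.5−4.5)² + (0−0.5)²) = 7.0178; v₂ = distance/dt₂ = 4.6786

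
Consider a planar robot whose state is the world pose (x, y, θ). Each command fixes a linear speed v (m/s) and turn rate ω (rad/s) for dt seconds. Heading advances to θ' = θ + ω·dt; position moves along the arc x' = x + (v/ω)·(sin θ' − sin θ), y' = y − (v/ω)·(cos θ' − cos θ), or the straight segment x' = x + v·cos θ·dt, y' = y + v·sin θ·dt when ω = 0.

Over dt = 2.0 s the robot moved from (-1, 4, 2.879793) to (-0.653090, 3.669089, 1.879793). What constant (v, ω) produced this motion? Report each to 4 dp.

v = -0.2500, ω = -0.5000

Δθ = 1.879793 − 2.879793 = -1.000000
ω = Δθ/dt = -1.000000/2.0 = -0.5000
R = Δx/(sin θ' − sin θ) = 0.5000
v = R·ω = 0.5000·-0.5000 = -0.2500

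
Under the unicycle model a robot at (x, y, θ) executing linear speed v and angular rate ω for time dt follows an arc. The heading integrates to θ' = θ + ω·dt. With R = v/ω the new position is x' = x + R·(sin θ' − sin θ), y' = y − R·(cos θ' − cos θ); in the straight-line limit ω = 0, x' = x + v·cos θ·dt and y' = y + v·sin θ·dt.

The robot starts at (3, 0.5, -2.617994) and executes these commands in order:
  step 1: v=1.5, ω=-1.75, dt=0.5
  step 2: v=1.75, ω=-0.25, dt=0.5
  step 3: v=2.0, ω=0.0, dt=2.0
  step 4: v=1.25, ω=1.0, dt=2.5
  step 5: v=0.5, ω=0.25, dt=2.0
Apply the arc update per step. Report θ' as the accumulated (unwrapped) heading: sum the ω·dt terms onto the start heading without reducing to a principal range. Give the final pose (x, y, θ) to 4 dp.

(-3.1364, 0.2108, -0.6180)

step 1: θ'=-3.4930 (R=-0.8571) → pose (2.2764, 0.4375, -3.4930)
step 2: θ'=-3.6180 (R=-7.0000) → pose (1.4758, 0.7892, -3.6180)
step 3: θ'=-3.6180 (straight) → pose (-2.0788, 2.6236, -3.6180)
step 4: θ'=-1.1180 (R=1.2500) → pose (-3.7761, 0.9659, -1.1180)
step 5: θ'=-0.6180 (R=2.0000) → pose (-3.1364, 0.2108, -0.6180)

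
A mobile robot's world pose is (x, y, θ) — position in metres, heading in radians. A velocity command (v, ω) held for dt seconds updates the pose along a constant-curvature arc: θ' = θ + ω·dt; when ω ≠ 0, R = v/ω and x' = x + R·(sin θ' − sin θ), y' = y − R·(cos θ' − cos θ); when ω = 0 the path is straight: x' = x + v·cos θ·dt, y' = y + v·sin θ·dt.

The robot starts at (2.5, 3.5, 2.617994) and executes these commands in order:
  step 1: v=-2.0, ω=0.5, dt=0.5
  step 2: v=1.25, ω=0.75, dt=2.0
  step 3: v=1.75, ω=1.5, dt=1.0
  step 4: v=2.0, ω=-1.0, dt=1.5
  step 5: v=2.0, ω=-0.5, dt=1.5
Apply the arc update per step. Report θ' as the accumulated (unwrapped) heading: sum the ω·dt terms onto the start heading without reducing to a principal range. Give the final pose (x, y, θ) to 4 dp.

step 1: θ'=2.8680 (R=-4.0000) → pose (3.4192, 3.1129, 2.8680)
step 2: θ'=4.3680 (R=1.6667) → pose (1.4001, 2.0709, 4.3680)
step 3: θ'=5.8680 (R=1.1667) → pose (2.0276, 0.6095, 5.8680)
step 4: θ'=4.3680 (R=-2.0000) → pose (3.1035, -1.8959, 4.3680)
step 5: θ'=3.6180 (R=-4.0000) → pose (1.1727, -4.1000, 3.6180)

(1.1727, -4.1000, 3.6180)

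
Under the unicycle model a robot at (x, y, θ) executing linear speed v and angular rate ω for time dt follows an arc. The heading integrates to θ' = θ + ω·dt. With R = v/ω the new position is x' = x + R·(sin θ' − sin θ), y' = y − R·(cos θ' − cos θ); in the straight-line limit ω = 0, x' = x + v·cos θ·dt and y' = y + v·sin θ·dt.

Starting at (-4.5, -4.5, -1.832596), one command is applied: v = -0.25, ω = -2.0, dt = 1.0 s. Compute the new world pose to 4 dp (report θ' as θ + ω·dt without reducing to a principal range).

θ' = -1.8326 + -2.0·1.0 = -3.8326
R = v/ω = -0.25/-2.0 = 0.1250
x' = -4.5 + 0.1250·(sin -3.8326 − sin -1.8326) = -4.2996
y' = -4.5 − 0.1250·(cos -3.8326 − cos -1.8326) = -4.4360

(-4.2996, -4.4360, -3.8326)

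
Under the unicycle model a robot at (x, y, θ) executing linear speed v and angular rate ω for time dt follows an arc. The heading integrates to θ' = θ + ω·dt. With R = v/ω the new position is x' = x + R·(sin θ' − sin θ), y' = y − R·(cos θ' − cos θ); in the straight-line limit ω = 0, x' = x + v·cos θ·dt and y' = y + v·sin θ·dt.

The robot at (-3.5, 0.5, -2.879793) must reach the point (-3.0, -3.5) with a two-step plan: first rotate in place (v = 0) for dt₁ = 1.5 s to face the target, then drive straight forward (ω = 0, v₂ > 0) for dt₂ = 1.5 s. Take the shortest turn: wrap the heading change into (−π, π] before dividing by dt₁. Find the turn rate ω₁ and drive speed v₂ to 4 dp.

heading to target = atan2(-3.5−0.5, -3−-3.5) = -1.4464
Δθ = wrap(-1.4464 − -2.8798) = 1.4334; ω₁ = Δθ/dt₁ = 0.9556
distance = √((-3−-3.5)² + (-3.5−0.5)²) = 4.0311; v₂ = distance/dt₂ = 2.6874

ω₁ = 0.9556, v₂ = 2.6874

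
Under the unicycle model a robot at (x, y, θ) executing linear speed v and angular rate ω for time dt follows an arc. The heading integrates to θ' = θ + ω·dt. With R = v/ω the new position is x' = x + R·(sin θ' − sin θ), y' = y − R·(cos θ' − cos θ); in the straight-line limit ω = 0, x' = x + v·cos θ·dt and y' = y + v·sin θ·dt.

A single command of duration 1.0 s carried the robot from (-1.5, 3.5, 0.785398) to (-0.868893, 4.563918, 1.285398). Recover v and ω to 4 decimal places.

Δθ = 1.285398 − 0.785398 = 0.500000
ω = Δθ/dt = 0.500000/1.0 = 0.5000
R = −Δy/(cos θ' − cos θ) = 2.5000
v = R·ω = 2.5000·0.5000 = 1.2500

v = 1.2500, ω = 0.5000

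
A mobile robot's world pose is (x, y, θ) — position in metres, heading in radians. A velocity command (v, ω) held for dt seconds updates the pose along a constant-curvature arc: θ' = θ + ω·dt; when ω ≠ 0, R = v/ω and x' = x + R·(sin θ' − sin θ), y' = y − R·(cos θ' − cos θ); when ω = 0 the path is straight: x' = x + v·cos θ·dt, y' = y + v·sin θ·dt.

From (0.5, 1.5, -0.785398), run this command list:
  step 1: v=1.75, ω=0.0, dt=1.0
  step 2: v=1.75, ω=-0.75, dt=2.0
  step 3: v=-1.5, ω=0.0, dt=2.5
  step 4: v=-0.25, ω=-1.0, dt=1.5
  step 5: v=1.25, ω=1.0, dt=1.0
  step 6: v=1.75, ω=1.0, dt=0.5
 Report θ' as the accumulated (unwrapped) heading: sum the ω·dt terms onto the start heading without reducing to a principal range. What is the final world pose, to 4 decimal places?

(2.7485, -0.3693, -2.2854)

step 1: θ'=-0.7854 (straight) → pose (1.7374, 0.2626, -0.7854)
step 2: θ'=-2.2854 (R=-2.3333) → pose (1.8500, -2.9164, -2.2854)
step 3: θ'=-2.2854 (straight) → pose (4.3075, -0.0838, -2.2854)
step 4: θ'=-3.7854 (R=0.2500) → pose (4.6464, -0.0477, -3.7854)
step 5: θ'=-2.7854 (R=1.2500) → pose (3.4602, 0.1240, -2.7854)
step 6: θ'=-2.2854 (R=1.7500) → pose (2.7485, -0.3693, -2.2854)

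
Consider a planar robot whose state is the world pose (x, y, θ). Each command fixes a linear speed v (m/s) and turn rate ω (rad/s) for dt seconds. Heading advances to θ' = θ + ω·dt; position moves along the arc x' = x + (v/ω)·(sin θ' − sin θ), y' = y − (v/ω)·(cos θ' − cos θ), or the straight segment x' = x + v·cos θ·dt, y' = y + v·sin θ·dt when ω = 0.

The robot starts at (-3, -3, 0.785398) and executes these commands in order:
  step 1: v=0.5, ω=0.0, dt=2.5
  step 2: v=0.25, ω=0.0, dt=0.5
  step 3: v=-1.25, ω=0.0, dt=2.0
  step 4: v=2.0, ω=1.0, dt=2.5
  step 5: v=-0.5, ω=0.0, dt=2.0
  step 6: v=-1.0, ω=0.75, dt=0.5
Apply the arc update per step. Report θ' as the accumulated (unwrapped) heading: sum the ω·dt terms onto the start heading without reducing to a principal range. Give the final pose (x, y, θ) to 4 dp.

step 1: θ'=0.7854 (straight) → pose (-2.1161, -2.1161, 0.7854)
step 2: θ'=0.7854 (straight) → pose (-2.0277, -2.0277, 0.7854)
step 3: θ'=0.7854 (straight) → pose (-3.7955, -3.7955, 0.7854)
step 4: θ'=3.2854 (R=2.0000) → pose (-5.4963, -0.4019, 3.2854)
step 5: θ'=3.2854 (straight) → pose (-4.5067, -0.2586, 3.2854)
step 6: θ'=3.6604 (R=-1.3333) → pose (-4.0366, -0.0969, 3.6604)

(-4.0366, -0.0969, 3.6604)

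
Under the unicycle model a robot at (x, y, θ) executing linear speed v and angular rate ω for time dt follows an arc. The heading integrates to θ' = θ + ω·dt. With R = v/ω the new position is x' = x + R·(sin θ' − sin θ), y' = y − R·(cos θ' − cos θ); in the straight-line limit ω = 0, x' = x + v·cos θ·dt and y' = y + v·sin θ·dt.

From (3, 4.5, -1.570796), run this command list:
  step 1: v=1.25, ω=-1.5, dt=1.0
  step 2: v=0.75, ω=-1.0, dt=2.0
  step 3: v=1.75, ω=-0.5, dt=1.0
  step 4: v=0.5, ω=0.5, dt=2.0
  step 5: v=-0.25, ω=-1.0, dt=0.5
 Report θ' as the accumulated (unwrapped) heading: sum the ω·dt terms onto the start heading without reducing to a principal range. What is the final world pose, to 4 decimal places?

step 1: θ'=-3.0708 (R=-0.8333) → pose (2.2256, 3.6688, -3.0708)
step 2: θ'=-5.0708 (R=-0.7500) → pose (1.4702, 4.6800, -5.0708)
step 3: θ'=-5.5708 (R=-3.5000) → pose (2.4601, 6.1010, -5.5708)
step 4: θ'=-4.5708 (R=1.0000) → pose (2.7964, 6.9990, -4.5708)
step 5: θ'=-5.0708 (R=0.2500) → pose (2.7830, 6.8760, -5.0708)

(2.7830, 6.8760, -5.0708)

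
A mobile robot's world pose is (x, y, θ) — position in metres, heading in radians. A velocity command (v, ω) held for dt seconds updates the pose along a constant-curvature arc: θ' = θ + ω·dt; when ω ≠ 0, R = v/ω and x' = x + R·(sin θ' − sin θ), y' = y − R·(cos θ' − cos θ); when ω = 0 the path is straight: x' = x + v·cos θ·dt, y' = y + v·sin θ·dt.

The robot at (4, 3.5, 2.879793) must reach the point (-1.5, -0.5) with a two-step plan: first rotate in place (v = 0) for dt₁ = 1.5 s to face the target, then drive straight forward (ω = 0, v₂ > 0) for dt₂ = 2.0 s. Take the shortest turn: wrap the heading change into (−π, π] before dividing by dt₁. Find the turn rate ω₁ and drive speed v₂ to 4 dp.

ω₁ = 0.5937, v₂ = 3.4004

heading to target = atan2(-0.5−3.5, -1.5−4) = -2.5128
Δθ = wrap(-2.5128 − 2.8798) = 0.8906; ω₁ = Δθ/dt₁ = 0.5937
distance = √((-1.5−4)² + (-0.5−3.5)²) = 6.8007; v₂ = distance/dt₂ = 3.4004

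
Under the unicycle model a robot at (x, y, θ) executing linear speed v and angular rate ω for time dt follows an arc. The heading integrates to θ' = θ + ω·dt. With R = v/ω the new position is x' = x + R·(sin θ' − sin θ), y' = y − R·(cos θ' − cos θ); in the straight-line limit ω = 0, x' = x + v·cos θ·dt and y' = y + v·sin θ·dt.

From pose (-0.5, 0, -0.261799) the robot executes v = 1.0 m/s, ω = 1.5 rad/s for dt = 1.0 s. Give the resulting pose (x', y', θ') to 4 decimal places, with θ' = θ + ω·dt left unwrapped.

(0.3027, 0.4263, 1.2382)

θ' = -0.2618 + 1.5·1.0 = 1.2382
R = v/ω = 1.0/1.5 = 0.6667
x' = -0.5 + 0.6667·(sin 1.2382 − sin -0.2618) = 0.3027
y' = 0 − 0.6667·(cos 1.2382 − cos -0.2618) = 0.4263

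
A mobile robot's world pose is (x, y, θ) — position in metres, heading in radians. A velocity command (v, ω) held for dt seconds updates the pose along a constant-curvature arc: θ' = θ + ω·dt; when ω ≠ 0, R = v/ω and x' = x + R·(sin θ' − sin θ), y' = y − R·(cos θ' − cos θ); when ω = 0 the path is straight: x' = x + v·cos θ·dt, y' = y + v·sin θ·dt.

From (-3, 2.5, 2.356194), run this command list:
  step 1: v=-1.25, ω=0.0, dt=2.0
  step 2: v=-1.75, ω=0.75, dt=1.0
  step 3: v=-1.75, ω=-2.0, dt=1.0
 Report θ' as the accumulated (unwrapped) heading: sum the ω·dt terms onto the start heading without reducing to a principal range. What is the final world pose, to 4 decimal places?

(1.0864, -1.2162, 1.1062)

step 1: θ'=2.3562 (straight) → pose (-1.2322, 0.7322, 2.3562)
step 2: θ'=3.1062 (R=-2.3333) → pose (0.3351, 0.0503, 3.1062)
step 3: θ'=1.1062 (R=0.8750) → pose (1.0864, -1.2162, 1.1062)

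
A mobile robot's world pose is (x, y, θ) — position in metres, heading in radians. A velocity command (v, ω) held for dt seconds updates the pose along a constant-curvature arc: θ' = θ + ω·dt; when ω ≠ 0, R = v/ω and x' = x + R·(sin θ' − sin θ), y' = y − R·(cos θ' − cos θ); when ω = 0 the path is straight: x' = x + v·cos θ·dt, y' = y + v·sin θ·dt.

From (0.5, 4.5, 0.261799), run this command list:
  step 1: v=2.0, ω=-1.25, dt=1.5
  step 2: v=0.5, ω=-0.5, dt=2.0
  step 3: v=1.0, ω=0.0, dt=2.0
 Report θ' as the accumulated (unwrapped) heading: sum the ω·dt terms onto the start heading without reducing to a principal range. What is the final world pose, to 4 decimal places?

step 1: θ'=-1.6132 (R=-1.6000) → pose (2.5127, 2.8867, -1.6132)
step 2: θ'=-2.6132 (R=-1.0000) → pose (2.0177, 2.0655, -2.6132)
step 3: θ'=-2.6132 (straight) → pose (0.2905, 1.0572, -2.6132)

(0.2905, 1.0572, -2.6132)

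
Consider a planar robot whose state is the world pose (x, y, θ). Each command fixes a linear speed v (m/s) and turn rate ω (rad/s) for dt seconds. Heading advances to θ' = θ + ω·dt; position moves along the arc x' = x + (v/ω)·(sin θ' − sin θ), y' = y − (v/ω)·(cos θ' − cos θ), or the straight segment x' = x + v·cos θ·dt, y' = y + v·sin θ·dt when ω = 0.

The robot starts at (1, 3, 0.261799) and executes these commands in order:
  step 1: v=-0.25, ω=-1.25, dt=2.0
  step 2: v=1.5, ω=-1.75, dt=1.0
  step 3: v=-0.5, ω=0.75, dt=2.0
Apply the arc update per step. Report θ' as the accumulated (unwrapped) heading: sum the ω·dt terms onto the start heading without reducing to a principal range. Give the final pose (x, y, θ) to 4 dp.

(0.3805, 3.1920, -2.4882)

step 1: θ'=-2.2382 (R=0.2000) → pose (0.7912, 3.3170, -2.2382)
step 2: θ'=-3.9882 (R=-0.8571) → pose (-0.5241, 3.2796, -3.9882)
step 3: θ'=-2.4882 (R=-0.6667) → pose (0.3805, 3.1920, -2.4882)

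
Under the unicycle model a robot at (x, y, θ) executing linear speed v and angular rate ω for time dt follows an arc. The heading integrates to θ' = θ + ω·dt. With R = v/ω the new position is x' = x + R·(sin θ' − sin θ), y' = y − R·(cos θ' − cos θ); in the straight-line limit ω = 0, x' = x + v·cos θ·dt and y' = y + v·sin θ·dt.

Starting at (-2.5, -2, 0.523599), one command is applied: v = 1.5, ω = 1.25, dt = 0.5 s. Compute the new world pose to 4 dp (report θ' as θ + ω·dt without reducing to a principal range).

θ' = 0.5236 + 1.25·0.5 = 1.1486
R = v/ω = 1.5/1.25 = 1.2000
x' = -2.5 + 1.2000·(sin 1.1486 − sin 0.5236) = -2.0054
y' = -2 − 1.2000·(cos 1.1486 − cos 0.5236) = -1.4525

(-2.0054, -1.4525, 1.1486)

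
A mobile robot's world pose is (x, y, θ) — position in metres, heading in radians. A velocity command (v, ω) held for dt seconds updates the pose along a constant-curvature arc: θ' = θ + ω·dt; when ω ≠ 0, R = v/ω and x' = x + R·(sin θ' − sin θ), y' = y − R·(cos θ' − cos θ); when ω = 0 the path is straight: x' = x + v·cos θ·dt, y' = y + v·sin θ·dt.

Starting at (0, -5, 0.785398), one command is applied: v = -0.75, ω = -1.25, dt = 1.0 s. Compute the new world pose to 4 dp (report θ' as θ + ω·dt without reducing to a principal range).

θ' = 0.7854 + -1.25·1.0 = -0.4646
R = v/ω = -0.75/-1.25 = 0.6000
x' = 0 + 0.6000·(sin -0.4646 − sin 0.7854) = -0.6931
y' = -5 − 0.6000·(cos -0.4646 − cos 0.7854) = -5.1121

(-0.6931, -5.1121, -0.4646)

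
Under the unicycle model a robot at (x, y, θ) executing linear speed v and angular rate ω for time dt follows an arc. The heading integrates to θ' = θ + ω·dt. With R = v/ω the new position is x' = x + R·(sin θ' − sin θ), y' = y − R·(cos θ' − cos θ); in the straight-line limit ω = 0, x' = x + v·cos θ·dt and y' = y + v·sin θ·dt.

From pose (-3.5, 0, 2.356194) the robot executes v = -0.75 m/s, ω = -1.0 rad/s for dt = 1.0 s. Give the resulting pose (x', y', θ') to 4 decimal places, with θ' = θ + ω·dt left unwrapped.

(-3.2975, -0.6900, 1.3562)

θ' = 2.3562 + -1.0·1.0 = 1.3562
R = v/ω = -0.75/-1.0 = 0.7500
x' = -3.5 + 0.7500·(sin 1.3562 − sin 2.3562) = -3.2975
y' = 0 − 0.7500·(cos 1.3562 − cos 2.3562) = -0.6900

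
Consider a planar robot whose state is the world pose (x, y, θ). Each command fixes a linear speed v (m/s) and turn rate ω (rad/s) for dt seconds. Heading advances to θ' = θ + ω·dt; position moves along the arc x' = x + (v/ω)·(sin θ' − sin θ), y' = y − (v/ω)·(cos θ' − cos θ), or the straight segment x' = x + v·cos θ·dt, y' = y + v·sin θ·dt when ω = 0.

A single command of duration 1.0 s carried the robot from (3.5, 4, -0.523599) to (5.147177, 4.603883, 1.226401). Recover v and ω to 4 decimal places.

Δθ = 1.226401 − -0.523599 = 1.750000
ω = Δθ/dt = 1.750000/1.0 = 1.7500
R = Δx/(sin θ' − sin θ) = 1.1429
v = R·ω = 1.1429·1.7500 = 2.0000

v = 2.0000, ω = 1.7500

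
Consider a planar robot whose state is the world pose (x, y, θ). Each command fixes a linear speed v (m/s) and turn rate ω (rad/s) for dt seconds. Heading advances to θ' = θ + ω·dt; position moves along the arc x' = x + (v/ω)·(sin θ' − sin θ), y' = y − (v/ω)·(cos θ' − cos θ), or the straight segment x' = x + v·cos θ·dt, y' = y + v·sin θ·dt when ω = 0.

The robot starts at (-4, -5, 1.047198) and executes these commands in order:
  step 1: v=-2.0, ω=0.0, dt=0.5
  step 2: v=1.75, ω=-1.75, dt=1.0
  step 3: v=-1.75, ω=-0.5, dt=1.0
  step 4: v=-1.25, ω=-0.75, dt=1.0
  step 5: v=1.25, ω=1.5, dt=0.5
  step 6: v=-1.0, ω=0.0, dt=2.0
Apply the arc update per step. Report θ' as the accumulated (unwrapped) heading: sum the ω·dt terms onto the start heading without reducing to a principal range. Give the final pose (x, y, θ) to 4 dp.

step 1: θ'=1.0472 (straight) → pose (-4.5000, -5.8660, 1.0472)
step 2: θ'=-0.7028 (R=-1.0000) → pose (-2.9876, -5.6030, -0.7028)
step 3: θ'=-1.2028 (R=3.5000) → pose (-3.9910, -4.1915, -1.2028)
step 4: θ'=-1.9528 (R=1.6667) → pose (-3.9825, -2.9706, -1.9528)
step 5: θ'=-1.2028 (R=0.8333) → pose (-3.9868, -3.5810, -1.2028)
step 6: θ'=-1.2028 (straight) → pose (-4.7063, -1.7149, -1.2028)

(-4.7063, -1.7149, -1.2028)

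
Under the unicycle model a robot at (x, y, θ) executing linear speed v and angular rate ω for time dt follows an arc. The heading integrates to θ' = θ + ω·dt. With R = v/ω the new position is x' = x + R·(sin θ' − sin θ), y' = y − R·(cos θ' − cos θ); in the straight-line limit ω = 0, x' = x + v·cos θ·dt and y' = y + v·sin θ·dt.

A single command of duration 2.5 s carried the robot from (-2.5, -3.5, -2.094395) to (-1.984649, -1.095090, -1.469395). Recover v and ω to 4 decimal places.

Δθ = -1.469395 − -2.094395 = 0.625000
ω = Δθ/dt = 0.625000/2.5 = 0.2500
R = −Δy/(cos θ' − cos θ) = -4.0000
v = R·ω = -4.0000·0.2500 = -1.0000

v = -1.0000, ω = 0.2500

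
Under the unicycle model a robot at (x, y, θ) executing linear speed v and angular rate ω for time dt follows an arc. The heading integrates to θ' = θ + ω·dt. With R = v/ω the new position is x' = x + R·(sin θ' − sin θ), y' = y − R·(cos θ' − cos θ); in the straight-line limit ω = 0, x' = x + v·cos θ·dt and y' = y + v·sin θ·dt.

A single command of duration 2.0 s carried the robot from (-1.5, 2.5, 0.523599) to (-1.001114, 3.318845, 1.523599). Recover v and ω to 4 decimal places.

Δθ = 1.523599 − 0.523599 = 1.000000
ω = Δθ/dt = 1.000000/2.0 = 0.5000
R = −Δy/(cos θ' − cos θ) = 1.0000
v = R·ω = 1.0000·0.5000 = 0.5000

v = 0.5000, ω = 0.5000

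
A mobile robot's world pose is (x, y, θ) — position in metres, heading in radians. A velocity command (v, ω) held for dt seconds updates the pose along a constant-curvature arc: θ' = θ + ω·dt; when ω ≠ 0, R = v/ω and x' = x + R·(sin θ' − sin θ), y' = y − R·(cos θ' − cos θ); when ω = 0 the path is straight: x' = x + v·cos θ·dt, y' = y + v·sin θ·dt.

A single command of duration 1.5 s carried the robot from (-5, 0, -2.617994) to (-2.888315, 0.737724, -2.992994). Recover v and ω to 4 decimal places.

v = -1.5000, ω = -0.2500

Δθ = -2.992994 − -2.617994 = -0.375000
ω = Δθ/dt = -0.375000/1.5 = -0.2500
R = Δx/(sin θ' − sin θ) = 6.0000
v = R·ω = 6.0000·-0.2500 = -1.5000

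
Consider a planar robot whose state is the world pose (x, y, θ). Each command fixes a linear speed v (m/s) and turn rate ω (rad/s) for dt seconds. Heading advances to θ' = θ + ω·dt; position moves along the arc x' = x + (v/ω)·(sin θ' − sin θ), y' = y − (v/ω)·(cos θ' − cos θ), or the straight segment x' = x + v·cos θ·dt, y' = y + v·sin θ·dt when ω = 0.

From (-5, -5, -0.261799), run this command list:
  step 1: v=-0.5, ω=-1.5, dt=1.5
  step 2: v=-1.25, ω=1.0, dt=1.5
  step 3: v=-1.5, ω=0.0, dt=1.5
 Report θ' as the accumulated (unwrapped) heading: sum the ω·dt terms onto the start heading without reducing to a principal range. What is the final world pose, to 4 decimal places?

(-5.9798, -0.8280, -1.0118)

step 1: θ'=-2.5118 (R=0.3333) → pose (-5.1101, -4.4086, -2.5118)
step 2: θ'=-1.0118 (R=-1.2500) → pose (-4.7865, -2.7355, -1.0118)
step 3: θ'=-1.0118 (straight) → pose (-5.9798, -0.8280, -1.0118)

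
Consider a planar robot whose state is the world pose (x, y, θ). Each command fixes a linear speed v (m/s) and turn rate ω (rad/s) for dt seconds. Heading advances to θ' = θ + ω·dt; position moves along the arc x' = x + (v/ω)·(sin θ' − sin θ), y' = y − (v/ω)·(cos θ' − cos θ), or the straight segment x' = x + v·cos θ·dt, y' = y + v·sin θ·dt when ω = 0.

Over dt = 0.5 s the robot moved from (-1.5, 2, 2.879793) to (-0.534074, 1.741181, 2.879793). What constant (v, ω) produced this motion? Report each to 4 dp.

v = -2.0000, ω = 0.0000

Δθ = 2.879793 − 2.879793 = 0.000000
ω = Δθ/dt = 0.000000/0.5 = 0.0000
ω = 0 → v = (Δx·cos θ + Δy·sin θ)/dt = -2.0000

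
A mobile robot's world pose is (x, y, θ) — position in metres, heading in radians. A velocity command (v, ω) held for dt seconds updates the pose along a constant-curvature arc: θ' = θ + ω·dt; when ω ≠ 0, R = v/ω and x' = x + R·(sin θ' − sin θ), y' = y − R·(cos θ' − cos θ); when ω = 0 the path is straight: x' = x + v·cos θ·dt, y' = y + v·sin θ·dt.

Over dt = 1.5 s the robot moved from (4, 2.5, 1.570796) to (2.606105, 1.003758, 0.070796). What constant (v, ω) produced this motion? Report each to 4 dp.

v = -1.5000, ω = -1.0000

Δθ = 0.070796 − 1.570796 = -1.500000
ω = Δθ/dt = -1.500000/1.5 = -1.0000
R = −Δy/(cos θ' − cos θ) = 1.5000
v = R·ω = 1.5000·-1.0000 = -1.5000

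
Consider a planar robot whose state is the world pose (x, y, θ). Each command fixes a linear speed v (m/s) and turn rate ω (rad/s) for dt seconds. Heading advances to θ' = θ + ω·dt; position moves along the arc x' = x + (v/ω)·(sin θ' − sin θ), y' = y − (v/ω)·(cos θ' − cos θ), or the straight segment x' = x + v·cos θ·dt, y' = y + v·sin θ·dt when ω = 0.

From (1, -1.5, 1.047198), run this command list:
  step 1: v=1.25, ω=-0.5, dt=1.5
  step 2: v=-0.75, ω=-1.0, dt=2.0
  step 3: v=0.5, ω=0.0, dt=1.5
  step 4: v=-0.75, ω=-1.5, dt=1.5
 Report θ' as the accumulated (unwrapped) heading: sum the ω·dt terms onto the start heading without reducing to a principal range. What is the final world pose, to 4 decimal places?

step 1: θ'=0.2972 (R=-2.5000) → pose (2.4330, -0.3596, 0.2972)
step 2: θ'=-1.7028 (R=0.7500) → pose (1.4699, 0.4562, -1.7028)
step 3: θ'=-1.7028 (straight) → pose (1.3711, -0.2872, -1.7028)
step 4: θ'=-3.9528 (R=0.5000) → pose (2.2293, -0.0087, -3.9528)

(2.2293, -0.0087, -3.9528)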